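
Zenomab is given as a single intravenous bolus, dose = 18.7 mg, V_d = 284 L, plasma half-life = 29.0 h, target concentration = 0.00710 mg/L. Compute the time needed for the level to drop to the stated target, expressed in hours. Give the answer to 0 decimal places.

93 h

C₀ = Dose / Vd = 18.70 / 284 = 0.06585 mg/L
k = ln2 / t½ = 0.693147 / 29.0 = 0.02390 h⁻¹
t = ln(C₀ / C) / k = ln(0.06585 / 0.00710) / 0.02390
  = ln(9.275) / 0.02390 = 2.227 / 0.02390 = 93.18 h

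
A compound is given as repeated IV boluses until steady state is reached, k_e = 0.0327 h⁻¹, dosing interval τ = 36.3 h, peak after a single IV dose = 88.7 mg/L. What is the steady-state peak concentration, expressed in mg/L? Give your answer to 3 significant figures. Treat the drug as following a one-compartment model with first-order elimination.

e^(−kτ) = e^(−0.03270 × 36.3) = 0.3051
Accumulation ratio R = 1 / (1 − e^(−kτ)) = 1 / (1 − 0.3051) = 1.439
Steady-state peak = C₀ × R = 88.7 × 1.439 = 127.6 mg/L

128 mg/L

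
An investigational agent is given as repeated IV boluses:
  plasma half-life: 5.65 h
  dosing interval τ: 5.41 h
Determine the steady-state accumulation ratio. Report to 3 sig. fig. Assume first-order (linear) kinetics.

k = ln2 / t½ = 0.693147 / 5.65 = 0.1227 h⁻¹
e^(−kτ) = e^(−0.1227 × 5.41) = 0.5149
Accumulation ratio R = 1 / (1 − e^(−kτ)) = 1 / (1 − 0.5149) = 2.061

2.06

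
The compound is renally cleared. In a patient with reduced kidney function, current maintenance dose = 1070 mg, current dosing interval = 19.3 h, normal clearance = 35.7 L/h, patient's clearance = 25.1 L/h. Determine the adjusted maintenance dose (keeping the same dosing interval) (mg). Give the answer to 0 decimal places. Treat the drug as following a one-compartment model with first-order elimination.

752 mg

To keep the same average steady-state level, dosing rate must scale with clearance.
CL ratio = 25.1 / 35.7 = 0.7031
New dose (same interval) = 1070 × 0.7031 = 752.3 mg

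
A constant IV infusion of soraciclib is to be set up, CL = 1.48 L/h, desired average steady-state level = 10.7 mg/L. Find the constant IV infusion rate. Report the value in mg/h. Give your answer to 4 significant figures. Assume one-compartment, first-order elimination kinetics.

At steady state, infusion rate R₀ = Css × CL = 10.7 × 1.480 = 15.84 mg/h

15.84 mg/h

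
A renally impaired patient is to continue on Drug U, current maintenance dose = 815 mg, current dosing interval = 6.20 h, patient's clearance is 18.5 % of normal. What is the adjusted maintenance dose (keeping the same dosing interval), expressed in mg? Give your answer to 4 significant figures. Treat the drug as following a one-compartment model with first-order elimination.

To keep the same average steady-state level, dosing rate must scale with clearance.
CL ratio = 18.5 / 100 = 0.1850
New dose (same interval) = 815 × 0.1850 = 150.8 mg

150.8 mg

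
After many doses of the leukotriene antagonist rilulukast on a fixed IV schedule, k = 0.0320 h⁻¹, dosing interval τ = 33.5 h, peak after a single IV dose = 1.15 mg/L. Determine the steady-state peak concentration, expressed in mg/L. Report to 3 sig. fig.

e^(−kτ) = e^(−0.03200 × 33.5) = 0.3423
Accumulation ratio R = 1 / (1 − e^(−kτ)) = 1 / (1 − 0.3423) = 1.520
Steady-state peak = C₀ × R = 1.15 × 1.520 = 1.748 mg/L

1.75 mg/L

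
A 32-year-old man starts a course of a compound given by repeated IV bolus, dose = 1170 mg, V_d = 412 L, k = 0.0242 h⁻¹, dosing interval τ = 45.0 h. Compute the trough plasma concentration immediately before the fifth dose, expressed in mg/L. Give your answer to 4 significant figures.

C₀ per dose = Dose / Vd = 1170 / 412 = 2.840 mg/L
Fraction remaining after one interval: r = e^(−kτ) = e^(−0.02420 × 45.0) = 0.3366
Before dose 5, 4 doses have been given (aged 1τ, 2τ, 3τ, 4τ).
C_trough = C₀ × (r + r² + … + r^4) = C₀ × r(1−r^4)/(1−r)
        = 2.840 × 0.3366 × (1 − 0.01284) / (1 − 0.3366) = 1.422 mg/L

1.422 mg/L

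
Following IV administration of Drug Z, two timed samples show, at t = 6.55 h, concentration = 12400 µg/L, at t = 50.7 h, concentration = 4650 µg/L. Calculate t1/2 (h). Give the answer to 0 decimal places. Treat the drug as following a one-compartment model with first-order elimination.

k = ln(C₁/C₂) / (t₂ − t₁) = ln(12400/4650) / (50.7 − 6.55)
  = 0.9808 / 44.15 = 0.02222 h⁻¹
t½ = ln2 / k = 0.693147 / 0.02222 = 31.19 h

31 h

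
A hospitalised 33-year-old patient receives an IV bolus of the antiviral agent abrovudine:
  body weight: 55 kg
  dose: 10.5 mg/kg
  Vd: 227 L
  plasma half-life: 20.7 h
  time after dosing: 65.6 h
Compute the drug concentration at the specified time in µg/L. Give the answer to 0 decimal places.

283 µg/L

Total dose = 10.5 × 55 = 577.5 mg
C₀ = Dose / Vd = 577.5 / 227 = 2.544 mg/L
k = ln2 / t½ = 0.693147 / 20.7 = 0.03349 h⁻¹
C = C₀ · e^(−k·t) = 2.544 × e^(−0.03349 × 65.6)
  = 2.544 × 0.1111 = 0.2826 mg/L
Convert: 0.2826 mg/L × 1000 = 282.6 µg/L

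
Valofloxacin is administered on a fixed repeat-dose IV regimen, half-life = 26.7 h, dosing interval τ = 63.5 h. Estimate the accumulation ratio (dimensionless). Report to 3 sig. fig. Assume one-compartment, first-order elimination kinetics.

1.24

k = ln2 / t½ = 0.693147 / 26.7 = 0.02596 h⁻¹
e^(−kτ) = e^(−0.02596 × 63.5) = 0.1923
Accumulation ratio R = 1 / (1 − e^(−kτ)) = 1 / (1 − 0.1923) = 1.238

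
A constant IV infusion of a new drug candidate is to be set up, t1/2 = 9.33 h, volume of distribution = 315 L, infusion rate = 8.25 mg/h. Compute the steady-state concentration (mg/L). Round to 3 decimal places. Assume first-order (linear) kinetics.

0.353 mg/L

k = ln2 / t½ = 0.693147 / 9.33 = 0.07429 h⁻¹
CL = k × Vd = 0.07429 × 315 = 23.40 L/h
At steady state Css = R₀ / CL = 8.25 / 23.40 = 0.3526 mg/L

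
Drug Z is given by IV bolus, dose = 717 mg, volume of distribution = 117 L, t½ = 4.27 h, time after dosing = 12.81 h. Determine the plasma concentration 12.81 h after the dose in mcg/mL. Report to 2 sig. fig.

C₀ = Dose / Vd = 717.0 / 117 = 6.128 mg/L
k = ln2 / t½ = 0.693147 / 4.27 = 0.1623 h⁻¹
t / t½ = 12.81 / 4.27 = 3 half-lives
C = C₀ × (1/2)^3 = 6.128 × 0.1250 = 0.7660 mg/L
(0.7660 mg/L = 0.7660 mcg/mL)

0.77 mcg/mL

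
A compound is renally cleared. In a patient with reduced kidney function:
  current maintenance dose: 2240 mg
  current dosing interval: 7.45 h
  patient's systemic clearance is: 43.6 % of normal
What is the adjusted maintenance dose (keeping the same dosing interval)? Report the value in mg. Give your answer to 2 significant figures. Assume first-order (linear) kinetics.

To keep the same average steady-state level, dosing rate must scale with clearance.
CL ratio = 43.6 / 100 = 0.4360
New dose (same interval) = 2240 × 0.4360 = 976.6 mg

980 mg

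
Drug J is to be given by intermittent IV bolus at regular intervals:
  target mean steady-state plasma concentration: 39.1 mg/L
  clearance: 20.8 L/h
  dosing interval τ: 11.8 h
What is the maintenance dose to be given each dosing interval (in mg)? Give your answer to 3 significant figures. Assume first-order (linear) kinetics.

9600 mg

At steady state, Dose/τ = Css × CL.
Dose = Css × CL × τ = 39.1 × 20.80 × 11.8 = 9597 mg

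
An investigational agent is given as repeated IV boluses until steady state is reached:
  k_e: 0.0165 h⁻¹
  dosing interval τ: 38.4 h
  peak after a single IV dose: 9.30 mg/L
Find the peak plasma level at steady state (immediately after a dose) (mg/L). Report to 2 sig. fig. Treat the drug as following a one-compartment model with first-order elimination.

e^(−kτ) = e^(−0.01650 × 38.4) = 0.5307
Accumulation ratio R = 1 / (1 − e^(−kτ)) = 1 / (1 − 0.5307) = 2.131
Steady-state peak = C₀ × R = 9.30 × 2.131 = 19.82 mg/L

20 mg/L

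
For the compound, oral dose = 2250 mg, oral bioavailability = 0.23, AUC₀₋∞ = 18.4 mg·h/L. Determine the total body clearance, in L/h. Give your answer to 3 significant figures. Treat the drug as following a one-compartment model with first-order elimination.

CL = F·Dose / AUC = 0.23 × 2250 / 18.4 = 28.13 L/h

28.1 L/h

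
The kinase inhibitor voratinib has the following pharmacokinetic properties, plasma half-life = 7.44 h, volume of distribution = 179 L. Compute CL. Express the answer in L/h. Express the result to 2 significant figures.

17 L/h

k = ln2 / t½ = 0.693147 / 7.44 = 0.09316 h⁻¹
CL = k × Vd = 0.09316 × 179 = 16.68 L/h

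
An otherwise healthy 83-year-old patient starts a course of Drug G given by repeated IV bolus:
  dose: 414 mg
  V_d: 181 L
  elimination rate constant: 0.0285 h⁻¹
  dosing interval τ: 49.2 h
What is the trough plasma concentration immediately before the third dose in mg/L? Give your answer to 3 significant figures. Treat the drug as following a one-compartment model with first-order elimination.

C₀ per dose = Dose / Vd = 414 / 181 = 2.287 mg/L
Fraction remaining after one interval: r = e^(−kτ) = e^(−0.02850 × 49.2) = 0.2461
Before dose 3, 2 doses have been given (aged 1τ, 2τ).
C_trough = C₀ × (r + r²) = 2.287 × (0.2461 + 0.06057) = 0.7014 mg/L

0.701 mg/L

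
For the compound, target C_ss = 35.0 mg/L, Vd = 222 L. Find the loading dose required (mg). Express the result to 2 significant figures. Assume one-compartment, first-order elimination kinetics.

7800 mg

LD = Css × Vd = 35.0 × 222 = 7770 mg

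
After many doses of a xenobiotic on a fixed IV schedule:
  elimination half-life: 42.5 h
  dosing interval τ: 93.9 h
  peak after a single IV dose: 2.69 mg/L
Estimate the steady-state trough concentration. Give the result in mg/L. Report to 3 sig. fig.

k = ln2 / t½ = 0.693147 / 42.5 = 0.01631 h⁻¹
e^(−kτ) = e^(−0.01631 × 93.9) = 0.2162
Accumulation ratio R = 1 / (1 − e^(−kτ)) = 1 / (1 − 0.2162) = 1.276
Steady-state trough = C₀ × R × e^(−kτ) = 2.69 × 1.276 × 0.2162 = 0.7421 mg/L

0.742 mg/L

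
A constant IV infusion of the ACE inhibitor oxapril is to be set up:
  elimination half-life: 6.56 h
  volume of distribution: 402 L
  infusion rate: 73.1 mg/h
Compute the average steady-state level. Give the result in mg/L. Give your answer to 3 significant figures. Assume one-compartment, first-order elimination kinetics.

1.72 mg/L

k = ln2 / t½ = 0.693147 / 6.56 = 0.1057 h⁻¹
CL = k × Vd = 0.1057 × 402 = 42.49 L/h
At steady state Css = R₀ / CL = 73.1 / 42.49 = 1.720 mg/L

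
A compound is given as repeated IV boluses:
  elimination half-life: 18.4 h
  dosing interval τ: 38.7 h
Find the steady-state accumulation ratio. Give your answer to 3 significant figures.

1.30

k = ln2 / t½ = 0.693147 / 18.4 = 0.03767 h⁻¹
e^(−kτ) = e^(−0.03767 × 38.7) = 0.2327
Accumulation ratio R = 1 / (1 − e^(−kτ)) = 1 / (1 − 0.2327) = 1.303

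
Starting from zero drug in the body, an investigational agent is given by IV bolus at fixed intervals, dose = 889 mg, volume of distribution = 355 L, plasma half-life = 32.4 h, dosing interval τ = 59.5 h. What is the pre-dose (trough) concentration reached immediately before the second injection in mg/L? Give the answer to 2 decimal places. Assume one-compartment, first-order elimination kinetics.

C₀ per dose = Dose / Vd = 889 / 355 = 2.504 mg/L
k = ln2 / t½ = 0.693147 / 32.4 = 0.02139 h⁻¹
Fraction remaining after one interval: r = e^(−kτ) = e^(−0.02139 × 59.5) = 0.2801
Before dose 2, 1 dose has been given (aged 1τ).
C_trough = C₀ × r = 2.504 × 0.2801 = 0.7014 mg/L

0.70 mg/L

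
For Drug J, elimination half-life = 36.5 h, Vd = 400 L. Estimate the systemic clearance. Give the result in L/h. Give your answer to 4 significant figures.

k = ln2 / t½ = 0.693147 / 36.5 = 0.01899 h⁻¹
CL = k × Vd = 0.01899 × 400 = 7.596 L/h

7.596 L/h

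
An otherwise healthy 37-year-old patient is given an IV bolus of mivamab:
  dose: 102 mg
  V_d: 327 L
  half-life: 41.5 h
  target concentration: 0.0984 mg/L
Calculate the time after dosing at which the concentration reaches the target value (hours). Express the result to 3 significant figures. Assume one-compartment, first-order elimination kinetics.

69.1 h

C₀ = Dose / Vd = 102.0 / 327 = 0.3119 mg/L
k = ln2 / t½ = 0.693147 / 41.5 = 0.01670 h⁻¹
t = ln(C₀ / C) / k = ln(0.3119 / 0.0984) / 0.01670
  = ln(3.170) / 0.01670 = 1.154 / 0.01670 = 69.10 h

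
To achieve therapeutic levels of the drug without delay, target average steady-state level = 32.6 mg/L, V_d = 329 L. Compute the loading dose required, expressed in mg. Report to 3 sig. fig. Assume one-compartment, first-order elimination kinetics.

LD = Css × Vd = 32.6 × 329 = 10730 mg

10700 mg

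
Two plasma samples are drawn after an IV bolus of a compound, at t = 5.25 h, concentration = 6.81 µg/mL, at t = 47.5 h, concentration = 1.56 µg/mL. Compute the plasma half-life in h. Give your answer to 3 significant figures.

k = ln(C₁/C₂) / (t₂ − t₁) = ln(6.81/1.56) / (47.5 − 5.25)
  = 1.474 / 42.25 = 0.03489 h⁻¹
t½ = ln2 / k = 0.693147 / 0.03489 = 19.87 h

19.9 h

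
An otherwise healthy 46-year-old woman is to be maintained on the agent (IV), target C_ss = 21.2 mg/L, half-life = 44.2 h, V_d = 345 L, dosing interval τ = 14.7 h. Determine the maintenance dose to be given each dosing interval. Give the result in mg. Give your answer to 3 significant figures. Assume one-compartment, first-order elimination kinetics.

k = ln2 / t½ = 0.693147 / 44.2 = 0.01568 h⁻¹
CL = k × Vd = 0.01568 × 345 = 5.410 L/h
At steady state, Dose/τ = Css × CL.
Dose = Css × CL × τ = 21.2 × 5.410 × 14.7 = 1686 mg

1690 mg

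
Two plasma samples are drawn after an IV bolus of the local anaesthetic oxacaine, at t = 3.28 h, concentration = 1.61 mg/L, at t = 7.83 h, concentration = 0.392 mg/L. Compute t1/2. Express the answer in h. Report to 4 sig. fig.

k = ln(C₁/C₂) / (t₂ − t₁) = ln(1.61/0.392) / (7.83 − 3.28)
  = 1.413 / 4.550 = 0.3105 h⁻¹
t½ = ln2 / k = 0.693147 / 0.3105 = 2.232 h

2.232 h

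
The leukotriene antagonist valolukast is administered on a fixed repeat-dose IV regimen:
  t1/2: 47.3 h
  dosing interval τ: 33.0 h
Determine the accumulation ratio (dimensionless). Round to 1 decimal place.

2.6

k = ln2 / t½ = 0.693147 / 47.3 = 0.01465 h⁻¹
e^(−kτ) = e^(−0.01465 × 33.0) = 0.6167
Accumulation ratio R = 1 / (1 − e^(−kτ)) = 1 / (1 − 0.6167) = 2.609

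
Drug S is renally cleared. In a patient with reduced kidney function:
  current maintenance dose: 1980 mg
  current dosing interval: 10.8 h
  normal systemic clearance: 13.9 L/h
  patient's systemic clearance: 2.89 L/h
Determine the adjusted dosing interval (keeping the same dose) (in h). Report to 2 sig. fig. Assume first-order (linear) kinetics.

52 h

To keep the same average steady-state level, dosing rate must scale with clearance.
CL ratio = 2.89 / 13.9 = 0.2079
New interval (same dose) = 10.8 / 0.2079 = 51.95 h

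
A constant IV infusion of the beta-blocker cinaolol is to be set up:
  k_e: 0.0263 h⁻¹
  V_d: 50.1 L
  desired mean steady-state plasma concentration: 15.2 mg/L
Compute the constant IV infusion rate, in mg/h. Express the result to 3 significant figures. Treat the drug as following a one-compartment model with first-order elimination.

CL = k × Vd = 0.02630 × 50.1 = 1.318 L/h
At steady state, infusion rate R₀ = Css × CL = 15.2 × 1.318 = 20.03 mg/h

20.0 mg/h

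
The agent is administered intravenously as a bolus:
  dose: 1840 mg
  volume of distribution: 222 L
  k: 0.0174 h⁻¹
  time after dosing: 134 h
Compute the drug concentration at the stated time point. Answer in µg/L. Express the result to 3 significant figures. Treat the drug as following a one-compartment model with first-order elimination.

C₀ = Dose / Vd = 1840 / 222 = 8.288 mg/L
C = C₀ · e^(−k·t) = 8.288 × e^(−0.01740 × 134)
  = 8.288 × 0.09714 = 0.8051 mg/L
Convert: 0.8051 mg/L × 1000 = 805.1 µg/L

805 µg/L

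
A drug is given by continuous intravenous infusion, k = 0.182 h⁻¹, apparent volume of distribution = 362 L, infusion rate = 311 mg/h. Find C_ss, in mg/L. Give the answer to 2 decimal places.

CL = k × Vd = 0.1820 × 362 = 65.88 L/h
At steady state Css = R₀ / CL = 311 / 65.88 = 4.721 mg/L

4.72 mg/L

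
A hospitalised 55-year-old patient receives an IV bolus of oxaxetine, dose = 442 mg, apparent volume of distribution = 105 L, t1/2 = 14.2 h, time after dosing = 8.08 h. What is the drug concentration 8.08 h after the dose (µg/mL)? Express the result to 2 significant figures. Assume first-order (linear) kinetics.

C₀ = Dose / Vd = 442.0 / 105 = 4.210 mg/L
k = ln2 / t½ = 0.693147 / 14.2 = 0.04881 h⁻¹
C = C₀ · e^(−k·t) = 4.210 × e^(−0.04881 × 8.08)
  = 4.210 × 0.6741 = 2.838 mg/L
(2.838 mg/L = 2.838 µg/mL)

2.8 µg/mL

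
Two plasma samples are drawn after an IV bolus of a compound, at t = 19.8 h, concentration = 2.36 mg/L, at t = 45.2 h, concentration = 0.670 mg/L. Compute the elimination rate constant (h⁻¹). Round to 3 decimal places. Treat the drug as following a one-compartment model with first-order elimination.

0.050 h⁻¹

k = ln(C₁/C₂) / (t₂ − t₁) = ln(2.36/0.670) / (45.2 − 19.8)
  = 1.259 / 25.40 = 0.04957 h⁻¹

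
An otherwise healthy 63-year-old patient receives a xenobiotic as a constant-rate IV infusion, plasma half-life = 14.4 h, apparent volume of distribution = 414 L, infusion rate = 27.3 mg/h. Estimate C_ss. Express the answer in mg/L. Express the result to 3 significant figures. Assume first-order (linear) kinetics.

k = ln2 / t½ = 0.693147 / 14.4 = 0.04814 h⁻¹
CL = k × Vd = 0.04814 × 414 = 19.93 L/h
At steady state Css = R₀ / CL = 27.3 / 19.93 = 1.370 mg/L

1.37 mg/L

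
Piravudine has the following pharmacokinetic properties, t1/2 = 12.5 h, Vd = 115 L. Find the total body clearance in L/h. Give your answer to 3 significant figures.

6.38 L/h

k = ln2 / t½ = 0.693147 / 12.5 = 0.05545 h⁻¹
CL = k × Vd = 0.05545 × 115 = 6.377 L/h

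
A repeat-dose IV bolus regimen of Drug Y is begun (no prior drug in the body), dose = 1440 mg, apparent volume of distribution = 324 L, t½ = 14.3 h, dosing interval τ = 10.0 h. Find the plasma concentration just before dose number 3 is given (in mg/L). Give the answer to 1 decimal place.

C₀ per dose = Dose / Vd = 1440 / 324 = 4.444 mg/L
k = ln2 / t½ = 0.693147 / 14.3 = 0.04847 h⁻¹
Fraction remaining after one interval: r = e^(−kτ) = e^(−0.04847 × 10.0) = 0.6159
Before dose 3, 2 doses have been given (aged 1τ, 2τ).
C_trough = C₀ × (r + r²) = 4.444 × (0.6159 + 0.3793) = 4.423 mg/L

4.4 mg/L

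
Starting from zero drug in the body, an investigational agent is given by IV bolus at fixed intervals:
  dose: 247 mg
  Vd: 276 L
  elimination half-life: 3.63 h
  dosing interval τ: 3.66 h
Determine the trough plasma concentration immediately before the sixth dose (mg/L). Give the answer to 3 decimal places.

C₀ per dose = Dose / Vd = 247 / 276 = 0.8949 mg/L
k = ln2 / t½ = 0.693147 / 3.63 = 0.1909 h⁻¹
Fraction remaining after one interval: r = e^(−kτ) = e^(−0.1909 × 3.66) = 0.4972
Before dose 6, 5 doses have been given (aged 1τ, 2τ, 3τ, 4τ, 5τ).
C_trough = C₀ × (r + r² + … + r^5) = C₀ × r(1−r^5)/(1−r)
        = 0.8949 × 0.4972 × (1 − 0.03038) / (1 − 0.4972) = 0.8580 mg/L

0.858 mg/L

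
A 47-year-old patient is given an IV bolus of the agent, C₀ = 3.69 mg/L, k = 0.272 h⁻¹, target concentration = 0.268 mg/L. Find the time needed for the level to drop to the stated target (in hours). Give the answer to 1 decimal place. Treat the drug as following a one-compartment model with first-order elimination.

t = ln(C₀ / C) / k = ln(3.690 / 0.268) / 0.2720
  = ln(13.77) / 0.2720 = 2.622 / 0.2720 = 9.640 h

9.6 h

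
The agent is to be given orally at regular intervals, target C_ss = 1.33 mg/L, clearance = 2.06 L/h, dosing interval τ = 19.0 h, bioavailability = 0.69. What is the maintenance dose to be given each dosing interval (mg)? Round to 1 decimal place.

At steady state, F × (Dose/τ) = Css × CL.
Dose = Css × CL × τ / F = 1.33 × 2.060 × 19.0 / 0.69 = 75.44 mg

75.4 mg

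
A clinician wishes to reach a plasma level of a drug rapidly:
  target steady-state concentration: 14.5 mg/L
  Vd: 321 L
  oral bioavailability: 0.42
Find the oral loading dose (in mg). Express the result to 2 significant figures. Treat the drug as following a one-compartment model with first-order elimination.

LD = Css × Vd / F = 14.5 × 321 / 0.42 = 11080 mg

11000 mg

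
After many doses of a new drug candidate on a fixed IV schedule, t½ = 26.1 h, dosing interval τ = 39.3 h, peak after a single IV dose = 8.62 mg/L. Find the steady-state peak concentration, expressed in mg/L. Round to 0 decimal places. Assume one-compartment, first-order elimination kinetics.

13 mg/L

k = ln2 / t½ = 0.693147 / 26.1 = 0.02656 h⁻¹
e^(−kτ) = e^(−0.02656 × 39.3) = 0.3521
Accumulation ratio R = 1 / (1 − e^(−kτ)) = 1 / (1 − 0.3521) = 1.543
Steady-state peak = C₀ × R = 8.62 × 1.543 = 13.30 mg/L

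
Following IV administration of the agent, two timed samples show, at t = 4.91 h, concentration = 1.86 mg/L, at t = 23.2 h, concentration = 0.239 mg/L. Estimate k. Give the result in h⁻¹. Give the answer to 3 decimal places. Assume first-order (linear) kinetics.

k = ln(C₁/C₂) / (t₂ − t₁) = ln(1.86/0.239) / (23.2 − 4.91)
  = 2.052 / 18.29 = 0.1122 h⁻¹

0.112 h⁻¹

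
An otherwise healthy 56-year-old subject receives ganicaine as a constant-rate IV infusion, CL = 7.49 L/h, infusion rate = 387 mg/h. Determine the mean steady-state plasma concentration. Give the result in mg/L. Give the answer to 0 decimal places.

At steady state Css = R₀ / CL = 387 / 7.490 = 51.67 mg/L

52 mg/L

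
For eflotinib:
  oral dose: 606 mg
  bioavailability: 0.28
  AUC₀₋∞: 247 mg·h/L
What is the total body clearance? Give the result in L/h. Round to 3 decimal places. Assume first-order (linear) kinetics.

0.687 L/h

CL = F·Dose / AUC = 0.28 × 606 / 247 = 0.6870 L/h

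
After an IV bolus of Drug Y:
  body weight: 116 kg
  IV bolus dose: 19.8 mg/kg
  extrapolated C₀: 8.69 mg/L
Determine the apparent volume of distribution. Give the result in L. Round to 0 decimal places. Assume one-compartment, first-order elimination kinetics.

264 L

Dose = 19.8 × 116 = 2297 mg
Vd = Dose / C₀ = 2297 / 8.69 = 264.3 L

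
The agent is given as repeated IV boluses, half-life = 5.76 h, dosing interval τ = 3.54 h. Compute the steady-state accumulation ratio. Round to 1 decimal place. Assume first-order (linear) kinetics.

k = ln2 / t½ = 0.693147 / 5.76 = 0.1203 h⁻¹
e^(−kτ) = e^(−0.1203 × 3.54) = 0.6532
Accumulation ratio R = 1 / (1 − e^(−kτ)) = 1 / (1 − 0.6532) = 2.884

2.9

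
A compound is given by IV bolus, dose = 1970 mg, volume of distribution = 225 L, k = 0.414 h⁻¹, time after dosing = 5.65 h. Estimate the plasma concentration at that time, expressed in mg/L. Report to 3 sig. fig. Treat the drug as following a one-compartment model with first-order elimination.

C₀ = Dose / Vd = 1970 / 225 = 8.756 mg/L
C = C₀ · e^(−k·t) = 8.756 × e^(−0.4140 × 5.65)
  = 8.756 × 0.09641 = 0.8442 mg/L

0.844 mg/L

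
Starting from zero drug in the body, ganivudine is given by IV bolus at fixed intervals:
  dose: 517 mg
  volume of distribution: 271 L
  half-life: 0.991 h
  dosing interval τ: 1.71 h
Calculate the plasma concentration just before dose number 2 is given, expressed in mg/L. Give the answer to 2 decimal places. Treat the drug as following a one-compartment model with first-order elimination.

C₀ per dose = Dose / Vd = 517 / 271 = 1.908 mg/L
k = ln2 / t½ = 0.693147 / 0.991 = 0.6994 h⁻¹
Fraction remaining after one interval: r = e^(−kτ) = e^(−0.6994 × 1.71) = 0.3024
Before dose 2, 1 dose has been given (aged 1τ).
C_trough = C₀ × r = 1.908 × 0.3024 = 0.5770 mg/L

0.58 mg/L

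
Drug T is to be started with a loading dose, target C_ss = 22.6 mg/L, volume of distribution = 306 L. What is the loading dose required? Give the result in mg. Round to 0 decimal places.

6916 mg

LD = Css × Vd = 22.6 × 306 = 6916 mg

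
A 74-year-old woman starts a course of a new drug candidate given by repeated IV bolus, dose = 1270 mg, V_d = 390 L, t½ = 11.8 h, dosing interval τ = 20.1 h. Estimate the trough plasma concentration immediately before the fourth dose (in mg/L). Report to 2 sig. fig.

1.4 mg/L

C₀ per dose = Dose / Vd = 1270 / 390 = 3.256 mg/L
k = ln2 / t½ = 0.693147 / 11.8 = 0.05874 h⁻¹
Fraction remaining after one interval: r = e^(−kτ) = e^(−0.05874 × 20.1) = 0.3071
Before dose 4, 3 doses have been given (aged 1τ, 2τ, 3τ).
C_trough = C₀ × (r + r² + … + r^3) = C₀ × r(1−r^3)/(1−r)
        = 3.256 × 0.3071 × (1 − 0.02896) / (1 − 0.3071) = 1.401 mg/L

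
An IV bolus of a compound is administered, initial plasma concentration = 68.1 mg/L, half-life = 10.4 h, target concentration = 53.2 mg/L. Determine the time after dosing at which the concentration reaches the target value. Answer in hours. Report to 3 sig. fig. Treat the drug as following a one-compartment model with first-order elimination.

k = ln2 / t½ = 0.693147 / 10.4 = 0.06665 h⁻¹
t = ln(C₀ / C) / k = ln(68.10 / 53.2) / 0.06665
  = ln(1.280) / 0.06665 = 0.2469 / 0.06665 = 3.704 h

3.70 h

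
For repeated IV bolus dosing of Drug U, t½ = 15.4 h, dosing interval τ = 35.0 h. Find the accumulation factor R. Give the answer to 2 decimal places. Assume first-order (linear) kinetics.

k = ln2 / t½ = 0.693147 / 15.4 = 0.04501 h⁻¹
e^(−kτ) = e^(−0.04501 × 35.0) = 0.2069
Accumulation ratio R = 1 / (1 − e^(−kτ)) = 1 / (1 − 0.2069) = 1.261

1.26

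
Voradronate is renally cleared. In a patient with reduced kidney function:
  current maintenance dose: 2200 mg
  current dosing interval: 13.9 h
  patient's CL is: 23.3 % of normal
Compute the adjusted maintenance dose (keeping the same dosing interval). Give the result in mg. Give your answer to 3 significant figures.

To keep the same average steady-state level, dosing rate must scale with clearance.
CL ratio = 23.3 / 100 = 0.2330
New dose (same interval) = 2200 × 0.2330 = 512.6 mg

513 mg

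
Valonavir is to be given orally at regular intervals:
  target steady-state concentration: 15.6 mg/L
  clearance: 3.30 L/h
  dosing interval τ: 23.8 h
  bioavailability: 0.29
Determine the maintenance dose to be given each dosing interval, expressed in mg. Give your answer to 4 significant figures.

4225 mg

At steady state, F × (Dose/τ) = Css × CL.
Dose = Css × CL × τ / F = 15.6 × 3.300 × 23.8 / 0.29 = 4225 mg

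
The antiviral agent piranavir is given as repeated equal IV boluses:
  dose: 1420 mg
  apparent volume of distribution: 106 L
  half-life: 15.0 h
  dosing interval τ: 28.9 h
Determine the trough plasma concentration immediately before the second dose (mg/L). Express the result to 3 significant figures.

C₀ per dose = Dose / Vd = 1420 / 106 = 13.40 mg/L
k = ln2 / t½ = 0.693147 / 15.0 = 0.04621 h⁻¹
Fraction remaining after one interval: r = e^(−kτ) = e^(−0.04621 × 28.9) = 0.2630
Before dose 2, 1 dose has been given (aged 1τ).
C_trough = C₀ × r = 13.40 × 0.2630 = 3.524 mg/L

3.52 mg/L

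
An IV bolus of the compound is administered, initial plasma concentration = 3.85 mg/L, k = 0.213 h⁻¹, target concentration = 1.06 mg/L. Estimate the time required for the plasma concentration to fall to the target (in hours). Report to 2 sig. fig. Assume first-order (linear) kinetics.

t = ln(C₀ / C) / k = ln(3.850 / 1.06) / 0.2130
  = ln(3.632) / 0.2130 = 1.290 / 0.2130 = 6.056 h

6.1 h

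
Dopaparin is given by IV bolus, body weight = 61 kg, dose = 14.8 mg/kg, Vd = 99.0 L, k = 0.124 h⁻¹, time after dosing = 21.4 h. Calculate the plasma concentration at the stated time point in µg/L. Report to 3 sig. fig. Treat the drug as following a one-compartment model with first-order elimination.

Total dose = 14.8 × 61 = 902.8 mg
C₀ = Dose / Vd = 902.8 / 99.0 = 9.119 mg/L
C = C₀ · e^(−k·t) = 9.119 × e^(−0.1240 × 21.4)
  = 9.119 × 0.07040 = 0.6420 mg/L
Convert: 0.6420 mg/L × 1000 = 642.0 µg/L

642 µg/L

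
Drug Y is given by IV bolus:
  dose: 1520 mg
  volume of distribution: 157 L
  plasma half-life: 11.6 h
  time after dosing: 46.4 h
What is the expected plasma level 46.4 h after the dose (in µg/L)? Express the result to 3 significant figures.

605 µg/L

C₀ = Dose / Vd = 1520 / 157 = 9.682 mg/L
k = ln2 / t½ = 0.693147 / 11.6 = 0.05975 h⁻¹
C = C₀ · e^(−k·t) = 9.682 × e^(−0.05975 × 46.4)
  = 9.682 × 0.06251 = 0.6052 mg/L
Convert: 0.6052 mg/L × 1000 = 605.2 µg/L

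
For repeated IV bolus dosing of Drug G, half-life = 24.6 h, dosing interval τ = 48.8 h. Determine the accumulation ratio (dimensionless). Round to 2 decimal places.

1.34

k = ln2 / t½ = 0.693147 / 24.6 = 0.02818 h⁻¹
e^(−kτ) = e^(−0.02818 × 48.8) = 0.2528
Accumulation ratio R = 1 / (1 − e^(−kτ)) = 1 / (1 − 0.2528) = 1.338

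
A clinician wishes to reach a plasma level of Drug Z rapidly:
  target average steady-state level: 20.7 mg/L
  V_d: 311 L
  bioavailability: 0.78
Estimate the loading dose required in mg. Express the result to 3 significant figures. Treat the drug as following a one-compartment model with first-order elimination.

LD = Css × Vd / F = 20.7 × 311 / 0.78 = 8253 mg

8250 mg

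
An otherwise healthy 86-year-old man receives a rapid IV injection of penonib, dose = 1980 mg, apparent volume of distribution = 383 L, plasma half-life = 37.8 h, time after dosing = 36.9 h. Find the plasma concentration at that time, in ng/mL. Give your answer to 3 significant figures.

C₀ = Dose / Vd = 1980 / 383 = 5.170 mg/L
k = ln2 / t½ = 0.693147 / 37.8 = 0.01834 h⁻¹
C = C₀ · e^(−k·t) = 5.170 × e^(−0.01834 × 36.9)
  = 5.170 × 0.5083 = 2.628 mg/L
Convert: 2.628 mg/L × 1000 = 2628 ng/mL

2630 ng/mL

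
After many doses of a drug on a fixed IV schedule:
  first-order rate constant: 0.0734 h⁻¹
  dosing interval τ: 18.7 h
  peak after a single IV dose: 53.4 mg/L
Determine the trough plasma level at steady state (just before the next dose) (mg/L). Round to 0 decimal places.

e^(−kτ) = e^(−0.07340 × 18.7) = 0.2535
Accumulation ratio R = 1 / (1 − e^(−kτ)) = 1 / (1 − 0.2535) = 1.340
Steady-state trough = C₀ × R × e^(−kτ) = 53.4 × 1.340 × 0.2535 = 18.14 mg/L

18 mg/L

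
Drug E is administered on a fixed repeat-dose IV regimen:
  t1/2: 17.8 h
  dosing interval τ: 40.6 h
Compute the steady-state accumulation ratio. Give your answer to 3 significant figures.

1.26

k = ln2 / t½ = 0.693147 / 17.8 = 0.03894 h⁻¹
e^(−kτ) = e^(−0.03894 × 40.6) = 0.2058
Accumulation ratio R = 1 / (1 − e^(−kτ)) = 1 / (1 − 0.2058) = 1.259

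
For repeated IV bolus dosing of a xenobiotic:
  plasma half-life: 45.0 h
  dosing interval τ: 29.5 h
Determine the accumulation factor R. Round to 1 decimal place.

k = ln2 / t½ = 0.693147 / 45.0 = 0.01540 h⁻¹
e^(−kτ) = e^(−0.01540 × 29.5) = 0.6349
Accumulation ratio R = 1 / (1 − e^(−kτ)) = 1 / (1 − 0.6349) = 2.739

2.7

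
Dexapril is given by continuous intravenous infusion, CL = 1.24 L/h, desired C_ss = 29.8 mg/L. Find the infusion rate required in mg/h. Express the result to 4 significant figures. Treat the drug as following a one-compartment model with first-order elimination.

At steady state, infusion rate R₀ = Css × CL = 29.8 × 1.240 = 36.95 mg/h

36.95 mg/h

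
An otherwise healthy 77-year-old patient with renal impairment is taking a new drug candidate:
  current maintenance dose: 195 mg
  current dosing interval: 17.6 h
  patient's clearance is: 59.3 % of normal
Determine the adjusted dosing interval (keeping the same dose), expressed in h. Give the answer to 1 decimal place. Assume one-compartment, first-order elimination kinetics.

29.7 h

To keep the same average steady-state level, dosing rate must scale with clearance.
CL ratio = 59.3 / 100 = 0.5930
New interval (same dose) = 17.6 / 0.5930 = 29.68 h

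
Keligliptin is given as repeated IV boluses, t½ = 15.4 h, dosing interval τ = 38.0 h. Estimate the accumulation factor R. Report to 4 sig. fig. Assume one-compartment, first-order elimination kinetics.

1.221

k = ln2 / t½ = 0.693147 / 15.4 = 0.04501 h⁻¹
e^(−kτ) = e^(−0.04501 × 38.0) = 0.1808
Accumulation ratio R = 1 / (1 − e^(−kτ)) = 1 / (1 − 0.1808) = 1.221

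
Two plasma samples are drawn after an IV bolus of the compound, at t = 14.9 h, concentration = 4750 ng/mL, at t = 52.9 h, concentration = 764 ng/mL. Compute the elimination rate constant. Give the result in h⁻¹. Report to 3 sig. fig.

k = ln(C₁/C₂) / (t₂ − t₁) = ln(4750/764) / (52.9 − 14.9)
  = 1.827 / 38.00 = 0.04808 h⁻¹

0.0481 h⁻¹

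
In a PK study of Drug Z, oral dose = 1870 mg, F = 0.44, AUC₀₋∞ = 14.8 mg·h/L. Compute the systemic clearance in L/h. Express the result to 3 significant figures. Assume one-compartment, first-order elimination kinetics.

55.6 L/h

CL = F·Dose / AUC = 0.44 × 1870 / 14.8 = 55.59 L/h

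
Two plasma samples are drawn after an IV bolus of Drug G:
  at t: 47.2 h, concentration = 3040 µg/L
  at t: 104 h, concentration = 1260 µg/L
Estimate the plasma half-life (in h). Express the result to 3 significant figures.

k = ln(C₁/C₂) / (t₂ − t₁) = ln(3040/1260) / (104 − 47.2)
  = 0.8807 / 56.80 = 0.01551 h⁻¹
t½ = ln2 / k = 0.693147 / 0.01551 = 44.69 h

44.7 h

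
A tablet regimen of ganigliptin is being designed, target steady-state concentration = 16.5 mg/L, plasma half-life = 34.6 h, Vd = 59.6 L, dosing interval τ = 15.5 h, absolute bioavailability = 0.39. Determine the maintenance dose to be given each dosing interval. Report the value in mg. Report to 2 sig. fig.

k = ln2 / t½ = 0.693147 / 34.6 = 0.02003 h⁻¹
CL = k × Vd = 0.02003 × 59.6 = 1.194 L/h
At steady state, F × (Dose/τ) = Css × CL.
Dose = Css × CL × τ / F = 16.5 × 1.194 × 15.5 / 0.39 = 783.0 mg

780 mg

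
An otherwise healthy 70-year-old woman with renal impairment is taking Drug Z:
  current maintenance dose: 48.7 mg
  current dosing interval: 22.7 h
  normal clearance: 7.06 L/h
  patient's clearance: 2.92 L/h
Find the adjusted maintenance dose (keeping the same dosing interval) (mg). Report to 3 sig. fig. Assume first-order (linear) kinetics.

To keep the same average steady-state level, dosing rate must scale with clearance.
CL ratio = 2.92 / 7.06 = 0.4136
New dose (same interval) = 48.7 × 0.4136 = 20.14 mg

20.1 mg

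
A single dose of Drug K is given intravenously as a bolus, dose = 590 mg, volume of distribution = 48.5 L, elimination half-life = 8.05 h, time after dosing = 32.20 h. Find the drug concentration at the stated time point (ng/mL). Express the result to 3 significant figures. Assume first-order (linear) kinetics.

C₀ = Dose / Vd = 590.0 / 48.5 = 12.16 mg/L
k = ln2 / t½ = 0.693147 / 8.05 = 0.08611 h⁻¹
t / t½ = 32.20 / 8.05 = 4 half-lives
C = C₀ × (1/2)^4 = 12.16 × 0.06250 = 0.7600 mg/L
Convert: 0.7600 mg/L × 1000 = 760.0 ng/mL

760 ng/mL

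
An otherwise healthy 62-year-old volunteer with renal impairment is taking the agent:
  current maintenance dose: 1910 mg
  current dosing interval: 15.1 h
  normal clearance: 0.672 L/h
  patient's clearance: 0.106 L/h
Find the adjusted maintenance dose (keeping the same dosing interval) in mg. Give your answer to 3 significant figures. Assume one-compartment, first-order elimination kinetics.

To keep the same average steady-state level, dosing rate must scale with clearance.
CL ratio = 0.106 / 0.672 = 0.1577
New dose (same interval) = 1910 × 0.1577 = 301.2 mg

301 mg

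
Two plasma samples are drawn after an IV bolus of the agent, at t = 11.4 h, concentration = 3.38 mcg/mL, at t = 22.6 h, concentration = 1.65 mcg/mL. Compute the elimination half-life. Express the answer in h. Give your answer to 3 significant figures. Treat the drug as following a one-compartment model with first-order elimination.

k = ln(C₁/C₂) / (t₂ − t₁) = ln(3.38/1.65) / (22.6 − 11.4)
  = 0.7171 / 11.20 = 0.06403 h⁻¹
t½ = ln2 / k = 0.693147 / 0.06403 = 10.83 h

10.8 h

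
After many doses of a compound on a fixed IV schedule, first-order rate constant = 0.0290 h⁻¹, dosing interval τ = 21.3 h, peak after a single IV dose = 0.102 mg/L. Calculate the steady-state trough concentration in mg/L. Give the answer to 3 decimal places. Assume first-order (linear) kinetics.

e^(−kτ) = e^(−0.02900 × 21.3) = 0.5392
Accumulation ratio R = 1 / (1 − e^(−kτ)) = 1 / (1 − 0.5392) = 2.170
Steady-state trough = C₀ × R × e^(−kτ) = 0.102 × 2.170 × 0.5392 = 0.1193 mg/L

0.119 mg/L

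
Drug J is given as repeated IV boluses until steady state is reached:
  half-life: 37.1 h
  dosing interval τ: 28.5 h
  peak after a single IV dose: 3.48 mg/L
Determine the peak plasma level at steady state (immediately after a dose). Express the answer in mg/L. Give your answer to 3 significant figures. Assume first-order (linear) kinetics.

k = ln2 / t½ = 0.693147 / 37.1 = 0.01868 h⁻¹
e^(−kτ) = e^(−0.01868 × 28.5) = 0.5872
Accumulation ratio R = 1 / (1 − e^(−kτ)) = 1 / (1 − 0.5872) = 2.422
Steady-state peak = C₀ × R = 3.48 × 2.422 = 8.429 mg/L

8.43 mg/L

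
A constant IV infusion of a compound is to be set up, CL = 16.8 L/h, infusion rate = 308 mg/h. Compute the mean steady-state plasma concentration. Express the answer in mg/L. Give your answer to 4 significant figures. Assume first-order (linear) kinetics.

18.33 mg/L

At steady state Css = R₀ / CL = 308 / 16.80 = 18.33 mg/L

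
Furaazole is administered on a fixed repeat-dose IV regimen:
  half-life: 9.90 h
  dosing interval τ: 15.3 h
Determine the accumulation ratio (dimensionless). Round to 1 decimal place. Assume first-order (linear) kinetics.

1.5

k = ln2 / t½ = 0.693147 / 9.90 = 0.07001 h⁻¹
e^(−kτ) = e^(−0.07001 × 15.3) = 0.3426
Accumulation ratio R = 1 / (1 − e^(−kτ)) = 1 / (1 − 0.3426) = 1.521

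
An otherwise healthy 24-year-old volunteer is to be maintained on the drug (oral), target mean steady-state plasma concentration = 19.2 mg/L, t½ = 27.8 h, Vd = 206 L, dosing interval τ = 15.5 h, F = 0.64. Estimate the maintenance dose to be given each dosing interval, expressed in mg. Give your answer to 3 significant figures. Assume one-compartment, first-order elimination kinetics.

2390 mg

k = ln2 / t½ = 0.693147 / 27.8 = 0.02493 h⁻¹
CL = k × Vd = 0.02493 × 206 = 5.136 L/h
At steady state, F × (Dose/τ) = Css × CL.
Dose = Css × CL × τ / F = 19.2 × 5.136 × 15.5 / 0.64 = 2388 mg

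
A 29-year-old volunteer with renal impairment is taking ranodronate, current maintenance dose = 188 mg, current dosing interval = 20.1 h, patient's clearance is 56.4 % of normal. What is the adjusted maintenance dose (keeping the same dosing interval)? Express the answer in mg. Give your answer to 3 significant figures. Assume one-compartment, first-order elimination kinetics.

106 mg

To keep the same average steady-state level, dosing rate must scale with clearance.
CL ratio = 56.4 / 100 = 0.5640
New dose (same interval) = 188 × 0.5640 = 106.0 mg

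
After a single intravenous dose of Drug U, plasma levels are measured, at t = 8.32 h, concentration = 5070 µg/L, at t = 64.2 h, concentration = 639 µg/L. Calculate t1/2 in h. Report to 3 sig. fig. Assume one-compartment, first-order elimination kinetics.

k = ln(C₁/C₂) / (t₂ − t₁) = ln(5070/639) / (64.2 − 8.32)
  = 2.071 / 55.88 = 0.03706 h⁻¹
t½ = ln2 / k = 0.693147 / 0.03706 = 18.70 h

18.7 h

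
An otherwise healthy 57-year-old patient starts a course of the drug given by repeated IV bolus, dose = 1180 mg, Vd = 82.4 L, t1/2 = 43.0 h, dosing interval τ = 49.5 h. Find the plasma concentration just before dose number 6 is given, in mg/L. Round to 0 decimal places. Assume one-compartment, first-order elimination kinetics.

12 mg/L

C₀ per dose = Dose / Vd = 1180 / 82.4 = 14.32 mg/L
k = ln2 / t½ = 0.693147 / 43.0 = 0.01612 h⁻¹
Fraction remaining after one interval: r = e^(−kτ) = e^(−0.01612 × 49.5) = 0.4503
Before dose 6, 5 doses have been given (aged 1τ, 2τ, 3τ, 4τ, 5τ).
C_trough = C₀ × (r + r² + … + r^5) = C₀ × r(1−r^5)/(1−r)
        = 14.32 × 0.4503 × (1 − 0.01851) / (1 − 0.4503) = 11.51 mg/L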